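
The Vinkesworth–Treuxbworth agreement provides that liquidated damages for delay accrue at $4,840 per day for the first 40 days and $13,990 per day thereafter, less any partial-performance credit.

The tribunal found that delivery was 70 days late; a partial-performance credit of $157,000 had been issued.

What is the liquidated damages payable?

First 40 days: 40 × $4,840 = $193,600
Remaining days: (70 − 40) × $13,990 = $419,700
Accrued per-day damages: $193,600 + $419,700 = $613,300
Less partial-performance credit: $613,300 − $157,000 = $456,300

Liquidated damages: $456,300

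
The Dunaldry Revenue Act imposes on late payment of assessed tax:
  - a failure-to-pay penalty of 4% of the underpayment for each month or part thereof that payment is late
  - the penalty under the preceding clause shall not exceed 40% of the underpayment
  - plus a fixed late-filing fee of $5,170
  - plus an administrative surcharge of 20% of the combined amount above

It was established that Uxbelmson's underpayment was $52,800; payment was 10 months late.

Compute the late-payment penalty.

Penalty: $31,548

Accrued rate: 4% × 10 = 40%, capped at 40% → 40%
Failure-to-pay penalty: 40% of $52,800 = $21,120
Penalty before surcharge: $21,120 + $5,170 = $26,290
Administrative surcharge: 20% of $26,290 = $5,258
Total penalty: $26,290 + $5,258 = $31,548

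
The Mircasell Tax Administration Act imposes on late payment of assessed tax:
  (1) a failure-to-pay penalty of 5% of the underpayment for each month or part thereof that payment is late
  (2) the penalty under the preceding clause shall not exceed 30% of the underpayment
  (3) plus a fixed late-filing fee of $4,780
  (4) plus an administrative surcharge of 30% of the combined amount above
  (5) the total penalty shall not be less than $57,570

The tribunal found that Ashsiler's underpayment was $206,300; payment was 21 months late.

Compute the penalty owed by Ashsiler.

Accrued rate: 5% × 21 = 105%, capped at 30% → 30%
Failure-to-pay penalty: 30% of $206,300 = $61,890
Penalty before surcharge: $61,890 + $4,780 = $66,670
Administrative surcharge: 30% of $66,670 = $20,001
Total penalty: $66,670 + $20,001 = $86,671
Minimum $57,570: $86,671 meets the minimum, no increase.

$86,671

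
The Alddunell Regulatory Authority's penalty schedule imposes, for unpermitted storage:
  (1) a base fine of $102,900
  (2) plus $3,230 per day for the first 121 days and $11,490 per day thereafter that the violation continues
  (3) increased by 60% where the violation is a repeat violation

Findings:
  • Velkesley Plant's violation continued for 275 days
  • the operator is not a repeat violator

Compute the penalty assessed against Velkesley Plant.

First 121 days: 121 × $3,230 = $390,830
Remaining days: (275 − 121) × $11,490 = $1,769,460
Per-day component: $390,830 + $1,769,460 = $2,160,290
Base plus per-day: $102,900 + $2,160,290 = $2,263,190
The operator is not a repeat violator: no 60% increase.

$2,263,190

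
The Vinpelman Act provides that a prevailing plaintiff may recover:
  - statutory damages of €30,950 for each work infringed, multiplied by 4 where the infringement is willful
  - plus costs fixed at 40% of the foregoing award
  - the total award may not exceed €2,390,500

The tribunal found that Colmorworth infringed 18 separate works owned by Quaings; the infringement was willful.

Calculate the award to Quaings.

Statutory damages: 18 × €30,950 = €557,100
Multiplied by 4: 4 × €557,100 = €2,228,400
Costs: 40% of €2,228,400 = €891,360
Award plus costs: €2,228,400 + €891,360 = €3,119,760
Cap at €2,390,500: €3,119,760 exceeds the cap → €2,390,500

€2,390,500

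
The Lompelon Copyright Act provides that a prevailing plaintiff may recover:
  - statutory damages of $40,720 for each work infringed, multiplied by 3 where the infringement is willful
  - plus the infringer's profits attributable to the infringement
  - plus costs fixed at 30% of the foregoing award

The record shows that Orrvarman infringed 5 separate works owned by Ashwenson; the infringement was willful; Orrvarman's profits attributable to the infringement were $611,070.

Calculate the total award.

Statutory damages: 5 × $40,720 = $203,600
Trebled: 3 × $203,600 = $610,800
Combined award: $610,800 + $611,070 = $1,221,870
Costs: 30% of $1,221,870 = $366,561
Award plus costs: $1,221,870 + $366,561 = $1,588,431

$1,588,431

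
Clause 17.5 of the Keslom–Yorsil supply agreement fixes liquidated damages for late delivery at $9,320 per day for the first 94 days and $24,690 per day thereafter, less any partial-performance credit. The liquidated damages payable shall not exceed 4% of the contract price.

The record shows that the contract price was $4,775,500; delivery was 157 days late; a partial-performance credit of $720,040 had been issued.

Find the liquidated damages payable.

First 94 days: 94 × $9,320 = $876,080
Remaining days: (157 − 94) × $24,690 = $1,555,470
Accrued per-day damages: $876,080 + $1,555,470 = $2,431,550
Less partial-performance credit: $2,431,550 − $720,040 = $1,711,510
Cap: 4% of $4,775,500 = $191,020
Cap at $191,020: $1,711,510 exceeds the cap → $191,020

$191,020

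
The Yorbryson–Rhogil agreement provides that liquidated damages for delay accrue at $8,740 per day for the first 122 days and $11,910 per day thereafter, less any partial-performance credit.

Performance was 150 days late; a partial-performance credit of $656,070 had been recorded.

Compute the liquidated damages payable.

First 122 days: 122 × $8,740 = $1,066,280
Remaining days: (150 − 122) × $11,910 = $333,480
Accrued per-day damages: $1,066,280 + $333,480 = $1,399,760
Less partial-performance credit: $1,399,760 − $656,070 = $743,690

Liquidated damages: $743,690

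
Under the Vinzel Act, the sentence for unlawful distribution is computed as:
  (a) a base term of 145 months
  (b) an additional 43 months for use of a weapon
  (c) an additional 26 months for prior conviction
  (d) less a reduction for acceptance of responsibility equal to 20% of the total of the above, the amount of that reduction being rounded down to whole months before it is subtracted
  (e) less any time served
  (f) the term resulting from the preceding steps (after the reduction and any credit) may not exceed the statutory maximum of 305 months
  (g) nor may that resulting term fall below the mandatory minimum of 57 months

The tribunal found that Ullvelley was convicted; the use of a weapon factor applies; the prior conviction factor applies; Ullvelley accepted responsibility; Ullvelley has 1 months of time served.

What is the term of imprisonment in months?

Use of a weapon enhancement: +43 months
Prior conviction enhancement: +26 months
Adjusted term: 145 months + 43 months + 26 months = 214 months
Acceptance of responsibility reduction: 20% of 214 months = 42 months (rounded down)
After reduction: 214 − 42 = 172 months
Less time served: 172 months − 1 months = 171 months
Cap at 305 months: 171 months is within the cap, no reduction.
Minimum 57 months: 171 months meets the minimum, no increase.

171 months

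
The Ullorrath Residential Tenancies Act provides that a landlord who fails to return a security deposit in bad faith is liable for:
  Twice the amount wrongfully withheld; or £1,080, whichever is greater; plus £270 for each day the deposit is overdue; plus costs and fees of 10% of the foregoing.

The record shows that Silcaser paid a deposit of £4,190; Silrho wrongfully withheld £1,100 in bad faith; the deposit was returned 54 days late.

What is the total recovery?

Doubled: 2 × £1,100 = £2,200
Minimum £1,080: £2,200 meets the minimum, no increase.
Late-return penalty: 54 × £270 = £14,580
Damages plus late penalty: £2,200 + £14,580 = £16,780
Costs and fees: 10% of £16,780 = £1,678
Total recovery: £16,780 + £1,678 = £18,458

£18,458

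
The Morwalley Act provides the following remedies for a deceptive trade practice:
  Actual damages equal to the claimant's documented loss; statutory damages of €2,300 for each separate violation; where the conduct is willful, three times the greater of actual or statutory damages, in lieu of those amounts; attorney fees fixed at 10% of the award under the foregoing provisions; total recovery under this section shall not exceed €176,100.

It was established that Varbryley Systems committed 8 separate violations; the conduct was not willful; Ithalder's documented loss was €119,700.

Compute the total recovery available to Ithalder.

Statutory damages: 8 × €2,300 = €18,400
Conduct not willful: the in-lieu enhancement does not apply.
Actual plus statutory damages: €119,700 + €18,400 = €138,100
Attorney fees: 10% of €138,100 = €13,810
Total before cap: €138,100 + €13,810 = €151,910
Cap at €176,100: €151,910 is within the cap, no reduction.

€151,910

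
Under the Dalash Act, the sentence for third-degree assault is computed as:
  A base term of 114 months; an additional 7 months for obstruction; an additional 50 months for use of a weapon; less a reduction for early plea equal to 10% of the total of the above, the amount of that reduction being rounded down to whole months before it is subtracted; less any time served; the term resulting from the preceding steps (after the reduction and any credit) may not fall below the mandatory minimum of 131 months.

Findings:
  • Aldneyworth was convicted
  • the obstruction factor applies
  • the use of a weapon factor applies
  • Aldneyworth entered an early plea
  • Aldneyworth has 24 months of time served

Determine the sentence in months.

Obstruction enhancement: +7 months
Use of a weapon enhancement: +50 months
Adjusted term: 114 months + 7 months + 50 months = 171 months
Early plea reduction: 10% of 171 months = 17 months (rounded down)
After reduction: 171 − 17 = 154 months
Less time served: 154 months − 24 months = 130 months
Minimum 131 months: 130 months is below the minimum → 131 months

Sentence: 131 months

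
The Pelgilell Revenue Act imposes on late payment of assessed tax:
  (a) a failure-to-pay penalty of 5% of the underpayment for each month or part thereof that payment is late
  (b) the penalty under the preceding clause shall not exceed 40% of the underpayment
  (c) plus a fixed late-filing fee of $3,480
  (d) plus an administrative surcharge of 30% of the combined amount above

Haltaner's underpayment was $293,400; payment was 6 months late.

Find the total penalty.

$118,950

Accrued rate: 5% × 6 = 30%, capped at 40% → 30%
Failure-to-pay penalty: 30% of $293,400 = $88,020
Penalty before surcharge: $88,020 + $3,480 = $91,500
Administrative surcharge: 30% of $91,500 = $27,450
Total penalty: $91,500 + $27,450 = $118,950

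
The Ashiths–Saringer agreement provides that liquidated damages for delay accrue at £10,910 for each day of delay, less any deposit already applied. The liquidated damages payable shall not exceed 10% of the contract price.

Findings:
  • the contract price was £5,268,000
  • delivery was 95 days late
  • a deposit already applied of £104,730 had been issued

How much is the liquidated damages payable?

£526,800

Per-day damages: 95 × £10,910 = £1,036,450
Less deposit already applied: £1,036,450 − £104,730 = £931,720
Cap: 10% of £5,268,000 = £526,800
Cap at £526,800: £931,720 exceeds the cap → £526,800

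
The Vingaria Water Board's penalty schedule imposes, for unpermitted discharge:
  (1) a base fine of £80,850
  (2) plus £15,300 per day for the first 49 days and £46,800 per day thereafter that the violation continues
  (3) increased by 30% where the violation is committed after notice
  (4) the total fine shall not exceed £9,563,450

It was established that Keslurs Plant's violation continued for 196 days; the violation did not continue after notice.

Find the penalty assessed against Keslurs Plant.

£7,710,150

First 49 days: 49 × £15,300 = £749,700
Remaining days: (196 − 49) × £46,800 = £6,879,600
Per-day component: £749,700 + £6,879,600 = £7,629,300
Base plus per-day: £80,850 + £7,629,300 = £7,710,150
The violation did not continue after notice: no 30% increase.
Cap at £9,563,450: £7,710,150 is within the cap, no reduction.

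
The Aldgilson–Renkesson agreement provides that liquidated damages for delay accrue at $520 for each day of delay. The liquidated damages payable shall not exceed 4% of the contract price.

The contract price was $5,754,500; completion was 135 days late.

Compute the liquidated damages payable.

Per-day damages: 135 × $520 = $70,200
Cap: 4% of $5,754,500 = $230,180
Cap at $230,180: $70,200 is within the cap, no reduction.

$70,200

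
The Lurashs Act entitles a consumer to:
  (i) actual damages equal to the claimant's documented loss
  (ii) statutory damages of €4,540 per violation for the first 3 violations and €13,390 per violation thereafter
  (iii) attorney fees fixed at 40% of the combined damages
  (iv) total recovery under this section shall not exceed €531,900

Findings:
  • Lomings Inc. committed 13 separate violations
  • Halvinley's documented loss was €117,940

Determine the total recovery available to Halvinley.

Total recovery: €371,644

First 3 violations: 3 × €4,540 = €13,620
Remaining violations: (13 − 3) × €13,390 = €133,900
Statutory damages: €13,620 + €133,900 = €147,520
Combined damages: €117,940 + €147,520 = €265,460
Attorney fees: 40% of €265,460 = €106,184
Total before cap: €265,460 + €106,184 = €371,644
Cap at €531,900: €371,644 is within the cap, no reduction.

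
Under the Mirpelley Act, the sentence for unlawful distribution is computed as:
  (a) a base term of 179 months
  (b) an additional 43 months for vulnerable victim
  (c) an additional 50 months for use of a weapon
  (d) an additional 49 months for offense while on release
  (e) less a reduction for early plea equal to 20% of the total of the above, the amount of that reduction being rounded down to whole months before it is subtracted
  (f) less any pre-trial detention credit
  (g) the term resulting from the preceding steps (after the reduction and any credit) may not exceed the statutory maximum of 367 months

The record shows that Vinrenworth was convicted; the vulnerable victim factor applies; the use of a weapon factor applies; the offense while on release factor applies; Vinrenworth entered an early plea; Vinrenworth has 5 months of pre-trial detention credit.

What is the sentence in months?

Vulnerable victim enhancement: +43 months
Use of a weapon enhancement: +50 months
Offense while on release enhancement: +49 months
Adjusted term: 179 months + 43 months + 50 months + 49 months = 321 months
Early plea reduction: 20% of 321 months = 64 months (rounded down)
After reduction: 321 − 64 = 257 months
Less pre-trial detention credit: 257 months − 5 months = 252 months
Cap at 367 months: 252 months is within the cap, no reduction.

252 months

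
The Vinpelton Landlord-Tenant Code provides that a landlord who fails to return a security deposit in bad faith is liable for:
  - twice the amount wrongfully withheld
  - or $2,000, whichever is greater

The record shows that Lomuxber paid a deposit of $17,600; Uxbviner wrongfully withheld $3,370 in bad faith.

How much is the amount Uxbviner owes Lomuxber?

Doubled: 2 × $3,370 = $6,740
Minimum $2,000: $6,740 meets the minimum, no increase.

$6,740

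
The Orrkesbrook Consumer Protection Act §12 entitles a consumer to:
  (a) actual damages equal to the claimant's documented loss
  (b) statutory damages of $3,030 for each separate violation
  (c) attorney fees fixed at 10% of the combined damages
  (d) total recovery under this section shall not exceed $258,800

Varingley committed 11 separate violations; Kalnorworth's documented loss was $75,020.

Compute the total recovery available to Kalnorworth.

Statutory damages: 11 × $3,030 = $33,330
Combined damages: $75,020 + $33,330 = $108,350
Attorney fees: 10% of $108,350 = $10,835
Total before cap: $108,350 + $10,835 = $119,185
Cap at $258,800: $119,185 is within the cap, no reduction.

$119,185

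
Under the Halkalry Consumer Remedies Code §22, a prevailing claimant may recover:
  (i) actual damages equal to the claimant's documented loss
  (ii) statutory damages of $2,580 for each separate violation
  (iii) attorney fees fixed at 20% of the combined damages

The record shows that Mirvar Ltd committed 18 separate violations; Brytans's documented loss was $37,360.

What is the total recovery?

$100,560

Statutory damages: 18 × $2,580 = $46,440
Combined damages: $37,360 + $46,440 = $83,800
Attorney fees: 20% of $83,800 = $16,760
Total recovery: $83,800 + $16,760 = $100,560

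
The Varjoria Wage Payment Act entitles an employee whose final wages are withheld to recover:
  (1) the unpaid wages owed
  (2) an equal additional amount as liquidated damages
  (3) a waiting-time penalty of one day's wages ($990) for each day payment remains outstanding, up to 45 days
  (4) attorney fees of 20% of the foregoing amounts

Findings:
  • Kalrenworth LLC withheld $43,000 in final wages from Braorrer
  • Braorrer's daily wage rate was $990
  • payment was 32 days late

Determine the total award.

Liquidated damages (equal amount): $43,000
Penalty days: min(32, 45) = 32
Waiting-time penalty: 32 × $990 = $31,680
Subtotal: $43,000 + $43,000 + $31,680 = $117,680
Attorney fees: 20% of $117,680 = $23,536
Total award: $117,680 + $23,536 = $141,216

$141,216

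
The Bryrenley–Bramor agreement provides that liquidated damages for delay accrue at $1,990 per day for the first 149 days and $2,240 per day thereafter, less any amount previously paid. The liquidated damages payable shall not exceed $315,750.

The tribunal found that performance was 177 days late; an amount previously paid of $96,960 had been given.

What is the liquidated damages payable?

First 149 days: 149 × $1,990 = $296,510
Remaining days: (177 − 149) × $2,240 = $62,720
Accrued per-day damages: $296,510 + $62,720 = $359,230
Less amount previously paid: $359,230 − $96,960 = $262,270
Cap at $315,750: $262,270 is within the cap, no reduction.

$262,270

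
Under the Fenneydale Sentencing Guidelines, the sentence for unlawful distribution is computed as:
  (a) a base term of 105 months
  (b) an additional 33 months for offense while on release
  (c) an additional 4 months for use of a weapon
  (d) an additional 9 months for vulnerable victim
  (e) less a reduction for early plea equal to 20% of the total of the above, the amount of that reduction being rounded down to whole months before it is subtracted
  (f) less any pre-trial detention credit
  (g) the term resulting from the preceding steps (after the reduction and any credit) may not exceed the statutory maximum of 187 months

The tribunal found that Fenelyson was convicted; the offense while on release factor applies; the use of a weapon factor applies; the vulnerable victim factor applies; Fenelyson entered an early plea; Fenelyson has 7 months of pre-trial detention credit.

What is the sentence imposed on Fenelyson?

114 months

Offense while on release enhancement: +33 months
Use of a weapon enhancement: +4 months
Vulnerable victim enhancement: +9 months
Adjusted term: 105 months + 33 months + 4 months + 9 months = 151 months
Early plea reduction: 20% of 151 months = 30 months (rounded down)
After reduction: 151 − 30 = 121 months
Less pre-trial detention credit: 121 months − 7 months = 114 months
Cap at 187 months: 114 months is within the cap, no reduction.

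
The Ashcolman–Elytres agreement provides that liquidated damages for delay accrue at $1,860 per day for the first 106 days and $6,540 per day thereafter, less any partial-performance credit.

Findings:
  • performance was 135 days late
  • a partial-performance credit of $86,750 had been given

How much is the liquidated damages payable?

Liquidated damages: $300,070

First 106 days: 106 × $1,860 = $197,160
Remaining days: (135 − 106) × $6,540 = $189,660
Accrued per-day damages: $197,160 + $189,660 = $386,820
Less partial-performance credit: $386,820 − $86,750 = $300,070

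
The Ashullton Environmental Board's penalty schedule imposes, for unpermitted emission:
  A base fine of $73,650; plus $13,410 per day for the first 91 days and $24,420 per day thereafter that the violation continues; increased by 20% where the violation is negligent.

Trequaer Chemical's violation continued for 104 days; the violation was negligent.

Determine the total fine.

$1,933,704

First 91 days: 91 × $13,410 = $1,220,310
Remaining days: (104 − 91) × $24,420 = $317,460
Per-day component: $1,220,310 + $317,460 = $1,537,770
Base plus per-day: $73,650 + $1,537,770 = $1,611,420
Enhancement: 20% of $1,611,420 = $322,284
Enhanced fine: $1,611,420 + $322,284 = $1,933,704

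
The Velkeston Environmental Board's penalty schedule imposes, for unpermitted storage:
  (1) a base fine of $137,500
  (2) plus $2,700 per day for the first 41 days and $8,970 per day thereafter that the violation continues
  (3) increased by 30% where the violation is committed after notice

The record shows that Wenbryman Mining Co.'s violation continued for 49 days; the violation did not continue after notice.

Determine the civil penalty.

First 41 days: 41 × $2,700 = $110,700
Remaining days: (49 − 41) × $8,970 = $71,760
Per-day component: $110,700 + $71,760 = $182,460
Base plus per-day: $137,500 + $182,460 = $319,960
The violation did not continue after notice: no 30% increase.

Civil penalty: $319,960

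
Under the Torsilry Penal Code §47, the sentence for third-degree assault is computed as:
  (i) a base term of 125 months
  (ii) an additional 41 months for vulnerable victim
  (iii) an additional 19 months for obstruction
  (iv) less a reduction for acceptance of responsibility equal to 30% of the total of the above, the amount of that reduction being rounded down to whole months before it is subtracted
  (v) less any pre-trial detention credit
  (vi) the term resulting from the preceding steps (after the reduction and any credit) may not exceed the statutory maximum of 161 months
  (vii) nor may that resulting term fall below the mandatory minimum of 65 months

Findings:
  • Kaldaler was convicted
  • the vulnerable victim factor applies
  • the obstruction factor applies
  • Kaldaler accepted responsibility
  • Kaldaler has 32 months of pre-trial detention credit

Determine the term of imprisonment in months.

Vulnerable victim enhancement: +41 months
Obstruction enhancement: +19 months
Adjusted term: 125 months + 41 months + 19 months = 185 months
Acceptance of responsibility reduction: 30% of 185 months = 55 months (rounded down)
After reduction: 185 − 55 = 130 months
Less pre-trial detention credit: 130 months − 32 months = 98 months
Cap at 161 months: 98 months is within the cap, no reduction.
Minimum 65 months: 98 months meets the minimum, no increase.

Sentence: 98 months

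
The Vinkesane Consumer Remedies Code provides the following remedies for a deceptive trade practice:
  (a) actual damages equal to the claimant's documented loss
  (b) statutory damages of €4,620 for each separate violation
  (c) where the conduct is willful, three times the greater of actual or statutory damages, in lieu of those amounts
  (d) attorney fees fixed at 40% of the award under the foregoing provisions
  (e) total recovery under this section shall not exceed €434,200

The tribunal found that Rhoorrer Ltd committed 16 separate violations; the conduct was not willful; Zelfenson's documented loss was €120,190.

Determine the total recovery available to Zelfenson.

Statutory damages: 16 × €4,620 = €73,920
Conduct not willful: the in-lieu enhancement does not apply.
Actual plus statutory damages: €120,190 + €73,920 = €194,110
Attorney fees: 40% of €194,110 = €77,644
Total before cap: €194,110 + €77,644 = €271,754
Cap at €434,200: €271,754 is within the cap, no reduction.

Total recovery: €271,754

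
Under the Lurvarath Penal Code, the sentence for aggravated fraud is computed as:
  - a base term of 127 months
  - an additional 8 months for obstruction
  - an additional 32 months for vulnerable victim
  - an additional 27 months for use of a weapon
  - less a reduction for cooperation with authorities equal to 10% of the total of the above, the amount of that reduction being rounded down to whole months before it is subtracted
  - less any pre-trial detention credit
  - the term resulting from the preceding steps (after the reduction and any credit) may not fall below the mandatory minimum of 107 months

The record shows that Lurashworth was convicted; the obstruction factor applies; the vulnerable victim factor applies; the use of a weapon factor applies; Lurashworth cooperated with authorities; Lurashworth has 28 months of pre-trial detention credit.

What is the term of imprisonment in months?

147 months

Obstruction enhancement: +8 months
Vulnerable victim enhancement: +32 months
Use of a weapon enhancement: +27 months
Adjusted term: 127 months + 8 months + 32 months + 27 months = 194 months
Cooperation with authorities reduction: 10% of 194 months = 19 months (rounded down)
After reduction: 194 − 19 = 175 months
Less pre-trial detention credit: 175 months − 28 months = 147 months
Minimum 107 months: 147 months meets the minimum, no increase.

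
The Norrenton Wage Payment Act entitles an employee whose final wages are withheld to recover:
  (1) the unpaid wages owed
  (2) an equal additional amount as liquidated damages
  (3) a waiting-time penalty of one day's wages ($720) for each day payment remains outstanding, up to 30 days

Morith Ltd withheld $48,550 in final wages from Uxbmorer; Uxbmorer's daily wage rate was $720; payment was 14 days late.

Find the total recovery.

$107,180

Liquidated damages (equal amount): $48,550
Penalty days: min(14, 30) = 14
Waiting-time penalty: 14 × $720 = $10,080
Total award: $48,550 + $48,550 + $10,080 = $107,180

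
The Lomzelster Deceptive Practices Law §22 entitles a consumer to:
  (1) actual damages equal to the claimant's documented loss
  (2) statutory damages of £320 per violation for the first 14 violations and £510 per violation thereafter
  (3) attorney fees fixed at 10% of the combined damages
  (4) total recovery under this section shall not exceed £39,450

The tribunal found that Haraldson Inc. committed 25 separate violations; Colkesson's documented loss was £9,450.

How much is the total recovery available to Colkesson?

£21,494

First 14 violations: 14 × £320 = £4,480
Remaining violations: (25 − 14) × £510 = £5,610
Statutory damages: £4,480 + £5,610 = £10,090
Combined damages: £9,450 + £10,090 = £19,540
Attorney fees: 10% of £19,540 = £1,954
Total before cap: £19,540 + £1,954 = £21,494
Cap at £39,450: £21,494 is within the cap, no reduction.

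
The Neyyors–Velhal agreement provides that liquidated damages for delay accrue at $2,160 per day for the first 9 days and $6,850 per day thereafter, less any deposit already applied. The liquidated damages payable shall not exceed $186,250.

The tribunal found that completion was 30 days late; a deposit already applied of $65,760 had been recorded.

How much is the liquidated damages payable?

First 9 days: 9 × $2,160 = $19,440
Remaining days: (30 − 9) × $6,850 = $143,850
Accrued per-day damages: $19,440 + $143,850 = $163,290
Less deposit already applied: $163,290 − $65,760 = $97,530
Cap at $186,250: $97,530 is within the cap, no reduction.

$97,530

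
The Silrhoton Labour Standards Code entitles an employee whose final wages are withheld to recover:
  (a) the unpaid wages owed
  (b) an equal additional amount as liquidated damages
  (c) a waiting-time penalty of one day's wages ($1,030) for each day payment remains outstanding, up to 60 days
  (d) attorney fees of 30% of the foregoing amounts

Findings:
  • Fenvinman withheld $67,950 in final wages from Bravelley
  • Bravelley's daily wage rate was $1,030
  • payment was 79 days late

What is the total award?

$257,010

Liquidated damages (equal amount): $67,950
Penalty days: min(79, 60) = 60
Waiting-time penalty: 60 × $1,030 = $61,800
Subtotal: $67,950 + $67,950 + $61,800 = $197,700
Attorney fees: 30% of $197,700 = $59,310
Total award: $197,700 + $59,310 = $257,010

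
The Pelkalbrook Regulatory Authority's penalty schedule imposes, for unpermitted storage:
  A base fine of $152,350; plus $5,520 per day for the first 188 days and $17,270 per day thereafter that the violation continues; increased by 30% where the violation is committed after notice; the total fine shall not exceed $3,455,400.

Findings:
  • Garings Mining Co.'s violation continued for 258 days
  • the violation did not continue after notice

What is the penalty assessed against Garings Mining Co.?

First 188 days: 188 × $5,520 = $1,037,760
Remaining days: (258 − 188) × $17,270 = $1,208,900
Per-day component: $1,037,760 + $1,208,900 = $2,246,660
Base plus per-day: $152,350 + $2,246,660 = $2,399,010
The violation did not continue after notice: no 30% increase.
Cap at $3,455,400: $2,399,010 is within the cap, no reduction.

$2,399,010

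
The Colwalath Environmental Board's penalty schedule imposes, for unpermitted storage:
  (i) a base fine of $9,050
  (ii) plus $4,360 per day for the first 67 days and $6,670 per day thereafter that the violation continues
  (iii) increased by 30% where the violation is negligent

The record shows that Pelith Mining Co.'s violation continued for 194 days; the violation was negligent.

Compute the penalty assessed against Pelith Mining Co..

First 67 days: 67 × $4,360 = $292,120
Remaining days: (194 − 67) × $6,670 = $847,090
Per-day component: $292,120 + $847,090 = $1,139,210
Base plus per-day: $9,050 + $1,139,210 = $1,148,260
Enhancement: 30% of $1,148,260 = $344,478
Enhanced fine: $1,148,260 + $344,478 = $1,492,738

$1,492,738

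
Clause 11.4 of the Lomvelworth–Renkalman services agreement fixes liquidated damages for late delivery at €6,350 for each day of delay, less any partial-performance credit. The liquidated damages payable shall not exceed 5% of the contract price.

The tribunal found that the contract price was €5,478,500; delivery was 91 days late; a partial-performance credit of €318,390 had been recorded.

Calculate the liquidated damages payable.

€259,460

Per-day damages: 91 × €6,350 = €577,850
Less partial-performance credit: €577,850 − €318,390 = €259,460
Cap: 5% of €5,478,500 = €273,925
Cap at €273,925: €259,460 is within the cap, no reduction.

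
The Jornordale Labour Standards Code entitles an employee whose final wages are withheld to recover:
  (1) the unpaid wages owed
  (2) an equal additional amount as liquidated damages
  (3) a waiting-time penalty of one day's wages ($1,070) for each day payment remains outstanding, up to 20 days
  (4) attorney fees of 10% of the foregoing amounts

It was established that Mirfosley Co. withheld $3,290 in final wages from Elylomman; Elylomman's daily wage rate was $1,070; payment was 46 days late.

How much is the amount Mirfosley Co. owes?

Liquidated damages (equal amount): $3,290
Penalty days: min(46, 20) = 20
Waiting-time penalty: 20 × $1,070 = $21,400
Subtotal: $3,290 + $3,290 + $21,400 = $27,980
Attorney fees: 10% of $27,980 = $2,798
Total award: $27,980 + $2,798 = $30,778

Total award: $30,778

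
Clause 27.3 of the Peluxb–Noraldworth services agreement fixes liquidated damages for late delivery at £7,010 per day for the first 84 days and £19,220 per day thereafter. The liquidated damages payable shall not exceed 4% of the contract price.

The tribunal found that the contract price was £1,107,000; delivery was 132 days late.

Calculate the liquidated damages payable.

£44,280

First 84 days: 84 × £7,010 = £588,840
Remaining days: (132 − 84) × £19,220 = £922,560
Accrued per-day damages: £588,840 + £922,560 = £1,511,400
Cap: 4% of £1,107,000 = £44,280
Cap at £44,280: £1,511,400 exceeds the cap → £44,280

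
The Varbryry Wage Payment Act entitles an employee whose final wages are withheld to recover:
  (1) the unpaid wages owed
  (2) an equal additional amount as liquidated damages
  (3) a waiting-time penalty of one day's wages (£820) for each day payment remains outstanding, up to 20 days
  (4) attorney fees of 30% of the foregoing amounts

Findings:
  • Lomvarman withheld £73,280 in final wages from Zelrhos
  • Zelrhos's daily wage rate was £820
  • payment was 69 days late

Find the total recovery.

Liquidated damages (equal amount): £73,280
Penalty days: min(69, 20) = 20
Waiting-time penalty: 20 × £820 = £16,400
Subtotal: £73,280 + £73,280 + £16,400 = £162,960
Attorney fees: 30% of £162,960 = £48,888
Total award: £162,960 + £48,888 = £211,848

Total award: £211,848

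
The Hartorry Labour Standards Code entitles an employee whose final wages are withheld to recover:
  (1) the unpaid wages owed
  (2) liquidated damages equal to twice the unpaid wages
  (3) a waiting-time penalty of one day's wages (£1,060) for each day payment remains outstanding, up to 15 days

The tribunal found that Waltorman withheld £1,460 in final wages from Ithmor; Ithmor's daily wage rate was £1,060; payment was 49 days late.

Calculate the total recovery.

Doubled: 2 × £1,460 = £2,920
Penalty days: min(49, 15) = 15
Waiting-time penalty: 15 × £1,060 = £15,900
Total award: £1,460 + £2,920 + £15,900 = £20,280

Total award: £20,280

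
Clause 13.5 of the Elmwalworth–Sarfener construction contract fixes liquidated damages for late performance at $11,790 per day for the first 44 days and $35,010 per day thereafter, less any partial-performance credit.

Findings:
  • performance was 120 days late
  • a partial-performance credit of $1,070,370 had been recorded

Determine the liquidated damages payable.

$2,109,150

First 44 days: 44 × $11,790 = $518,760
Remaining days: (120 − 44) × $35,010 = $2,660,760
Accrued per-day damages: $518,760 + $2,660,760 = $3,179,520
Less partial-performance credit: $3,179,520 − $1,070,370 = $2,109,150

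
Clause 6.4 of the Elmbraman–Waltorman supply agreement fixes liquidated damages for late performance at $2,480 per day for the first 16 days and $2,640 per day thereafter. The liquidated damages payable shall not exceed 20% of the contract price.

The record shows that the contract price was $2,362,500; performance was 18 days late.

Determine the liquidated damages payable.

$44,960

First 16 days: 16 × $2,480 = $39,680
Remaining days: (18 − 16) × $2,640 = $5,280
Accrued per-day damages: $39,680 + $5,280 = $44,960
Cap: 20% of $2,362,500 = $472,500
Cap at $472,500: $44,960 is within the cap, no reduction.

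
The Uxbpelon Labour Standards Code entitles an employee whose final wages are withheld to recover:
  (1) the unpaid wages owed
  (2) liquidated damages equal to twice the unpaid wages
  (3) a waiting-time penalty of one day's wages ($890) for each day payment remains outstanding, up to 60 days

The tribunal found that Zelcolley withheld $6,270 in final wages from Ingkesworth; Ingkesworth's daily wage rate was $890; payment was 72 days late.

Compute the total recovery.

Doubled: 2 × $6,270 = $12,540
Penalty days: min(72, 60) = 60
Waiting-time penalty: 60 × $890 = $53,400
Total award: $6,270 + $12,540 + $53,400 = $72,210

$72,210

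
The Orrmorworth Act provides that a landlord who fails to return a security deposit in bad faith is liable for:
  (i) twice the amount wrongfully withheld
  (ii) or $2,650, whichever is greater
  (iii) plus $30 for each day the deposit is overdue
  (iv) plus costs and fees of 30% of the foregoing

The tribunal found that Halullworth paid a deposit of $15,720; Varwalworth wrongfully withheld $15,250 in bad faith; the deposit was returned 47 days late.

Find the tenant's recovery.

Doubled: 2 × $15,250 = $30,500
Minimum $2,650: $30,500 meets the minimum, no increase.
Late-return penalty: 47 × $30 = $1,410
Damages plus late penalty: $30,500 + $1,410 = $31,910
Costs and fees: 30% of $31,910 = $9,573
Total recovery: $31,910 + $9,573 = $41,483

$41,483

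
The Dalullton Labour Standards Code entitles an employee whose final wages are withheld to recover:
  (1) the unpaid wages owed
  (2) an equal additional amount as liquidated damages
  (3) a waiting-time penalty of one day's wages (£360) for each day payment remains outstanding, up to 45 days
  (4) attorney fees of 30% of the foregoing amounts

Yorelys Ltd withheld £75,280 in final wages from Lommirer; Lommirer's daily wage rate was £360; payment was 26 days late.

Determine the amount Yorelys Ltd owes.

£207,896

Liquidated damages (equal amount): £75,280
Penalty days: min(26, 45) = 26
Waiting-time penalty: 26 × £360 = £9,360
Subtotal: £75,280 + £75,280 + £9,360 = £159,920
Attorney fees: 30% of £159,920 = £47,976
Total award: £159,920 + £47,976 = £207,896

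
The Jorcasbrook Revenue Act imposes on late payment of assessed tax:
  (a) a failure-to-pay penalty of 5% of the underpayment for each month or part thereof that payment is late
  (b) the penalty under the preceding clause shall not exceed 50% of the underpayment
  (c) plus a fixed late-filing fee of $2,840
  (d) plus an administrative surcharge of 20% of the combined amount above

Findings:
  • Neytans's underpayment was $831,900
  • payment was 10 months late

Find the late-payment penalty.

$502,548

Accrued rate: 5% × 10 = 50%, capped at 50% → 50%
Failure-to-pay penalty: 50% of $831,900 = $415,950
Penalty before surcharge: $415,950 + $2,840 = $418,790
Administrative surcharge: 20% of $418,790 = $83,758
Total penalty: $418,790 + $83,758 = $502,548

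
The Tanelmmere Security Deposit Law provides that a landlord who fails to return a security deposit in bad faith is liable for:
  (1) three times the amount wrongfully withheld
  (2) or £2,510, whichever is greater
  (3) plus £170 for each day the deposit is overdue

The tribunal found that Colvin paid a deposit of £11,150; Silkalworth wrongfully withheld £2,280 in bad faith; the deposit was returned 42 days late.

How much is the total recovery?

£13,980

Trebled: 3 × £2,280 = £6,840
Minimum £2,510: £6,840 meets the minimum, no increase.
Late-return penalty: 42 × £170 = £7,140
Damages plus late penalty: £6,840 + £7,140 = £13,980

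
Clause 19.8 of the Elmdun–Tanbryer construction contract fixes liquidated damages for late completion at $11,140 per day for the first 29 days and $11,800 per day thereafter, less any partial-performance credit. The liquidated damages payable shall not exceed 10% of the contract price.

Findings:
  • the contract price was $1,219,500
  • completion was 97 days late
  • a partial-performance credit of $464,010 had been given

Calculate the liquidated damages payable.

First 29 days: 29 × $11,140 = $323,060
Remaining days: (97 − 29) × $11,800 = $802,400
Accrued per-day damages: $323,060 + $802,400 = $1,125,460
Less partial-performance credit: $1,125,460 − $464,010 = $661,450
Cap: 10% of $1,219,500 = $121,950
Cap at $121,950: $661,450 exceeds the cap → $121,950

$121,950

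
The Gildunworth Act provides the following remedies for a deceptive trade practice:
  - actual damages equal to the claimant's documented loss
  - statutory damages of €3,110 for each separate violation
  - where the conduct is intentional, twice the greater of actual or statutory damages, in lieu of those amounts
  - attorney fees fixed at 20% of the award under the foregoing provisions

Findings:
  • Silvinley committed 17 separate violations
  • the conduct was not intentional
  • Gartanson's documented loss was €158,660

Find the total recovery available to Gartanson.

Statutory damages: 17 × €3,110 = €52,870
Conduct not intentional: the in-lieu enhancement does not apply.
Actual plus statutory damages: €158,660 + €52,870 = €211,530
Attorney fees: 20% of €211,530 = €42,306
Total recovery: €211,530 + €42,306 = €253,836

€253,836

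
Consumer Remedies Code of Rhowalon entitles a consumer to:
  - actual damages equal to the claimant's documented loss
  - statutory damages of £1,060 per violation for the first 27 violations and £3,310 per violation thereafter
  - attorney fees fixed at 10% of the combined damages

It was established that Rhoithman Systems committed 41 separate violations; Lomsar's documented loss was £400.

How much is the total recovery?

Total recovery: £82,896

First 27 violations: 27 × £1,060 = £28,620
Remaining violations: (41 − 27) × £3,310 = £46,340
Statutory damages: £28,620 + £46,340 = £74,960
Combined damages: £400 + £74,960 = £75,360
Attorney fees: 10% of £75,360 = £7,536
Total recovery: £75,360 + £7,536 = £82,896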